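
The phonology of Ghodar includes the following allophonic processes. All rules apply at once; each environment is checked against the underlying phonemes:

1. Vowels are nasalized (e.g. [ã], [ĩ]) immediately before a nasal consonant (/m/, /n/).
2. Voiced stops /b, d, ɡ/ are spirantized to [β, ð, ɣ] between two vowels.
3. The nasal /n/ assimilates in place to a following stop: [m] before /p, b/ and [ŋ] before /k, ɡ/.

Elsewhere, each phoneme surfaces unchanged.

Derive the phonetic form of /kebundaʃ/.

/e/ (between /k/ and /b/) is in the target of rule 1 but the environment (before a nasal consonant) is not met → [e].
/b/ — between /e/ and /u/, between two vowels — surfaces as [β] (rule 2).
Rule 1 applies to /u/ (between /b/ and /n/: before a nasal consonant) → [ũ].
/n/ (between /u/ and /d/): rule 3 targets it, but not before a labial or velar stop → unchanged [n].
/d/ (between /n/ and /a/): rule 2 targets it, but not between two vowels → unchanged [d].
/a/ (between /d/ and /ʃ/) fails the environment for rule 1, so it stays [a].

[keβũndaʃ]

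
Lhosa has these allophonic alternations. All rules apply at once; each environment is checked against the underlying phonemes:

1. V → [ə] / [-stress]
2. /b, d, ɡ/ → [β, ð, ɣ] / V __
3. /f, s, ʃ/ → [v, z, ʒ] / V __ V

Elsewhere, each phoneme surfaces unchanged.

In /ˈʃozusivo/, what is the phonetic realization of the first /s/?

[z]

/s/ meets the environment for rule 3 (between two vowels) → [z].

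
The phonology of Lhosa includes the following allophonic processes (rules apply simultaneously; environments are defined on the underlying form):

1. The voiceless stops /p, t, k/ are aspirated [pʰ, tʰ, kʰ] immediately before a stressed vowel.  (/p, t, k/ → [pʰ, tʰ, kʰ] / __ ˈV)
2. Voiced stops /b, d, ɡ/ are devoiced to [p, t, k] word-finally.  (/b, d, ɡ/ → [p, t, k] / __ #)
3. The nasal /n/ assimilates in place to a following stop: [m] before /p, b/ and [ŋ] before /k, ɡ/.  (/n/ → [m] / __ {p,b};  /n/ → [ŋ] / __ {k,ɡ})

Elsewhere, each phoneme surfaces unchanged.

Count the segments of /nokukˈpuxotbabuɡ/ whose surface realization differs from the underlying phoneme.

2

Segments that undergo a rule: /p/ → [pʰ] (rule 1); /ɡ/ → [k] (rule 2).
All other segments surface unchanged.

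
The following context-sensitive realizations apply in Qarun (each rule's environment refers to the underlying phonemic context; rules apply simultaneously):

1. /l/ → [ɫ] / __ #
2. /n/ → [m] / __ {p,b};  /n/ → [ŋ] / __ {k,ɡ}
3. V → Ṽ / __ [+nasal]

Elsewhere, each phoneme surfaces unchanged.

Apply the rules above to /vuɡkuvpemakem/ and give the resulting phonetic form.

/v/ (word-initial) is unaffected → [v].
/u/ (between /v/ and /ɡ/) fails the environment for rule 3, so it stays [u].
/ɡ/ (between /u/ and /k/): no rule targets it → [ɡ].
/k/ — not in any rule's target class → [k].
/u/ (between /k/ and /v/) is in the target of rule 3 but the environment (before a nasal consonant) is not met → [u].
/v/ stays [v].
/p/ — not in any rule's target class → [p].
/e/ meets the environment for rule 3 (before a nasal consonant) → [ẽ].
/m/ (between /e/ and /a/) is unaffected → [m].
/a/ (between /m/ and /k/) is in the target of rule 3 but the environment (before a nasal consonant) is not met → [a].
/k/ — not in any rule's target class → [k].
Rule 3 applies to /e/ (between /k/ and /m/: before a nasal consonant) → [ẽ].
/m/ (word-final) is unaffected → [m].

[vuɡkuvpẽmakẽm]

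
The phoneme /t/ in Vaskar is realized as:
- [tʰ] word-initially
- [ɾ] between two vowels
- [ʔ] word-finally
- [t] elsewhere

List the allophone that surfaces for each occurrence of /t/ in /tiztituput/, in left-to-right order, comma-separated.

[tʰ], [t], [ɾ], [ʔ]

Occurrence 1 (position 1): word-initially → [tʰ].
Occurrence 2 (position 4): no conditioning environment matches → elsewhere allophone [t].
Occurrence 3 (position 6): between two vowels → [ɾ].
Occurrence 4 (position 10): word-finally → [ʔ].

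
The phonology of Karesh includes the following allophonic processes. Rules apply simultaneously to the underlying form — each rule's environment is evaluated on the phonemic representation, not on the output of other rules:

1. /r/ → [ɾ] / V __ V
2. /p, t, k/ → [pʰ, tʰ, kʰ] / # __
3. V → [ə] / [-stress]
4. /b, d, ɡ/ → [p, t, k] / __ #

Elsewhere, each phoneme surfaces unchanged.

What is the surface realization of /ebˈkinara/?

[əbˈkinəɾə]

Rule 3 applies to /e/ (word-initial: in an unstressed syllable) → [ə].
/b/ (between /e/ and /k/) is in the target of rule 4 but the environment (word-finally) is not met → [b].
/k/ (between /b/ and /i/) fails the environment for rule 2, so it stays [k].
/i/ — between /k/ and /n/; rule 3 does not apply here → [i].
/a/ (between /n/ and /r/): in an unstressed syllable, so rule 3 applies → [ə].
/r/ — between /a/ and /a/, between two vowels — surfaces as [ɾ] (rule 1).
/a/ (word-final): in an unstressed syllable, so rule 3 applies → [ə].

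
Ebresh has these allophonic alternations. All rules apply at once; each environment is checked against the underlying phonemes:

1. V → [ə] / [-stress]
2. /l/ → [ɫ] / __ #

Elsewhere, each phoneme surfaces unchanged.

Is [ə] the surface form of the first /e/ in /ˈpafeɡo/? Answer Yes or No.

Yes

/e/ (between /f/ and /ɡ/): in an unstressed syllable, so rule 1 applies → [ə].
The actual realization is [ə], which matches [ə].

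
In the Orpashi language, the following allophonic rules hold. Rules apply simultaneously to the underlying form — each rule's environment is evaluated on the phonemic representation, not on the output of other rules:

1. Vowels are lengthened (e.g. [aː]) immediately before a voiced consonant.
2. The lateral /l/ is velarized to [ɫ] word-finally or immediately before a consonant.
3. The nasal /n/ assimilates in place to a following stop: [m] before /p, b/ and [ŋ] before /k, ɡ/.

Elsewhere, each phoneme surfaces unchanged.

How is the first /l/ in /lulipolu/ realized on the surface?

/l/ — word-initial; rule 2 does not apply here → [l].

[l]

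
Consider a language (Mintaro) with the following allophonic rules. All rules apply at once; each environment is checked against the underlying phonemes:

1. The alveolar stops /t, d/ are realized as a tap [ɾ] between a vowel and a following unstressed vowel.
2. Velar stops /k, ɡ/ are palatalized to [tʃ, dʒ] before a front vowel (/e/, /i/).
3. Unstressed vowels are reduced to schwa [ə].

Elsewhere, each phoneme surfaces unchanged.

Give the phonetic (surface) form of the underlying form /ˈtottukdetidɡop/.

/t/ — word-initial; rule 1 does not apply here → [t].
/o/ (between /t/ and /t/) is in the target of rule 3 but the environment (in an unstressed syllable) is not met → [o].
/t/ — between /o/ and /t/; rule 1 does not apply here → [t].
/t/ — between /t/ and /u/; rule 1 does not apply here → [t].
Rule 3 applies to /u/ (between /t/ and /k/: in an unstressed syllable) → [ə].
/k/ (between /u/ and /d/) fails the environment for rule 2, so it stays [k].
/d/ (between /k/ and /e/) is in the target of rule 1 but the environment (between a vowel and a following unstressed vowel) is not met → [d].
/e/ (between /d/ and /t/): in an unstressed syllable, so rule 3 applies → [ə].
/t/ (between /e/ and /i/): between a vowel and a following unstressed vowel, so rule 1 applies → [ɾ].
/i/ (between /t/ and /d/): in an unstressed syllable, so rule 3 applies → [ə].
/d/ (between /i/ and /ɡ/): rule 1 targets it, but not between a vowel and a following unstressed vowel → unchanged [d].
/ɡ/ (between /d/ and /o/) fails the environment for rule 2, so it stays [ɡ].
Rule 3 applies to /o/ (between /ɡ/ and /p/: in an unstressed syllable) → [ə].

[ˈtottəkdəɾədɡəp]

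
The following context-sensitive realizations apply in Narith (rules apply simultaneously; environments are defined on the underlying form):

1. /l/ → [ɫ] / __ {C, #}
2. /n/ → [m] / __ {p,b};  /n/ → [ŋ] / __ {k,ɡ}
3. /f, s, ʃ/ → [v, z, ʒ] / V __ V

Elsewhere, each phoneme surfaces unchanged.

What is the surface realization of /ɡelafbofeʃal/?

/ɡ/ (word-initial): no rule targets it → [ɡ].
/e/ (between /ɡ/ and /l/) is unaffected → [e].
/l/ (between /e/ and /a/): rule 1 targets it, but not word-finally or immediately before a consonant → unchanged [l].
/a/ stays [a].
/f/ (between /a/ and /b/): rule 3 targets it, but not between two vowels → unchanged [f].
/b/ stays [b].
/o/ (between /b/ and /f/): no rule targets it → [o].
/f/ — between /o/ and /e/, between two vowels — surfaces as [v] (rule 3).
/e/ — not in any rule's target class → [e].
/ʃ/ meets the environment for rule 3 (between two vowels) → [ʒ].
/a/ (between /ʃ/ and /l/): no rule targets it → [a].
/l/ (word-final): word-finally or immediately before a consonant, so rule 1 applies → [ɫ].

[ɡelafboveʒaɫ]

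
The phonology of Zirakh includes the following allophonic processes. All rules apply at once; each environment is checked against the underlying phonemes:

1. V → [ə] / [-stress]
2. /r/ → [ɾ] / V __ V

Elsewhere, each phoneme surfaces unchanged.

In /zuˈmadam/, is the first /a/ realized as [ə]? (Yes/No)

No

/a/ — between /m/ and /d/; rule 1 does not apply here → [a].
The actual realization is [a], not [ə].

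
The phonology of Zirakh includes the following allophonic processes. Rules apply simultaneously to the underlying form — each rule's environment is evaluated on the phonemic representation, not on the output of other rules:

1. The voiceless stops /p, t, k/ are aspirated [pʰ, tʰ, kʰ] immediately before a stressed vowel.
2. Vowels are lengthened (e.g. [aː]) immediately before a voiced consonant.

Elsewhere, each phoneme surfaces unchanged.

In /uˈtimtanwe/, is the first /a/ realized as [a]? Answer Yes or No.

No

/a/ — between /t/ and /n/, before a voiced consonant — surfaces as [aː] (rule 2).
The actual realization is [aː], not [a].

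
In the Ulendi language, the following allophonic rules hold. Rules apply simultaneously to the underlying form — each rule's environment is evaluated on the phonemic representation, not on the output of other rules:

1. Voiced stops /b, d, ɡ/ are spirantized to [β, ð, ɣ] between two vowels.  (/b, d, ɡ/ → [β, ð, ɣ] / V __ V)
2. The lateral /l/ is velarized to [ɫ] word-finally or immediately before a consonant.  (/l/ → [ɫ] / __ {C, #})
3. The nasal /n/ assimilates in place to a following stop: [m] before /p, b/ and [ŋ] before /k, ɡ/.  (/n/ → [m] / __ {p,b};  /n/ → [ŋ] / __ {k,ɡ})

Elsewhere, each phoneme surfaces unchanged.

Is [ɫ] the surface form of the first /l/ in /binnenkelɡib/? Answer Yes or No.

/l/ (between /e/ and /ɡ/) occurs word-finally or immediately before a consonant → [ɫ] by rule 2.
The actual realization is [ɫ], which matches [ɫ].

Yes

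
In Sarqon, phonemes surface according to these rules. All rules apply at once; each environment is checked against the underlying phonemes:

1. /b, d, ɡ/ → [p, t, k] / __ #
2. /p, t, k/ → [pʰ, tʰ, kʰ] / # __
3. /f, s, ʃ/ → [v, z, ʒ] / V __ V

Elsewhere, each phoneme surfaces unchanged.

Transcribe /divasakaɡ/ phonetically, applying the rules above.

/d/ (word-initial): rule 1 targets it, but not word-finally → unchanged [d].
/i/ — not in any rule's target class → [i].
/v/ (between /i/ and /a/) is unaffected → [v].
/a/ (between /v/ and /s/): no rule targets it → [a].
Rule 3 applies to /s/ (between /a/ and /a/: between two vowels) → [z].
/a/ (between /s/ and /k/): no rule targets it → [a].
/k/ (between /a/ and /a/): rule 2 targets it, but not word-initially → unchanged [k].
/a/ (between /k/ and /ɡ/) is unaffected → [a].
/ɡ/ meets the environment for rule 1 (word-finally) → [k].

[divazakak]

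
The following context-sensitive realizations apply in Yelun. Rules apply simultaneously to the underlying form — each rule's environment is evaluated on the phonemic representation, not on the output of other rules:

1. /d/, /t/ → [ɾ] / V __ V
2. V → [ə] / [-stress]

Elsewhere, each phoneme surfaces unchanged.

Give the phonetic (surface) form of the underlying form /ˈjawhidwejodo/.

/a/ (between /j/ and /w/) is in the target of rule 2 but the environment (in an unstressed syllable) is not met → [a].
/i/ meets the environment for rule 2 (in an unstressed syllable) → [ə].
/d/ (between /i/ and /w/) is in the target of rule 1 but the environment (between two vowels) is not met → [d].
/e/ meets the environment for rule 2 (in an unstressed syllable) → [ə].
/o/ meets the environment for rule 2 (in an unstressed syllable) → [ə].
Rule 1 applies to /d/ (between /o/ and /o/: between two vowels) → [ɾ].
/o/ (word-final): in an unstressed syllable, so rule 2 applies → [ə].

[ˈjawhədwəjəɾə]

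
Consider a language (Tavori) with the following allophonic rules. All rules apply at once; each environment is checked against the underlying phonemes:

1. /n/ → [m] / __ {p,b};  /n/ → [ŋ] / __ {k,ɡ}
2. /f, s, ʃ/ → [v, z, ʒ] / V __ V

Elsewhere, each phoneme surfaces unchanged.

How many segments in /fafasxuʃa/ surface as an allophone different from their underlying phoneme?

2

Segments that undergo a rule: /f/ → [v] (rule 2); /ʃ/ → [ʒ] (rule 2).
All other segments surface unchanged.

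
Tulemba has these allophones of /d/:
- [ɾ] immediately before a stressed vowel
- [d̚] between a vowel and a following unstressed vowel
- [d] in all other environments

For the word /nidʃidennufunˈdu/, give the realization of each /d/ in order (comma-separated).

Occurrence 1 (position 3): no conditioning environment matches → elsewhere allophone [d].
Occurrence 2 (position 6): between a vowel and a following unstressed vowel → [d̚].
Occurrence 3 (position 14): immediately before a stressed vowel → [ɾ].

[d], [d̚], [ɾ]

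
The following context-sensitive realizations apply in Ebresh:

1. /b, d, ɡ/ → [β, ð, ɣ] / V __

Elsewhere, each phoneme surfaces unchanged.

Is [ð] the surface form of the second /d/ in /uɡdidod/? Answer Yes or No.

Rule 1 applies to /d/ (between /i/ and /o/: immediately after a vowel) → [ð].
The actual realization is [ð], which matches [ð].

Yes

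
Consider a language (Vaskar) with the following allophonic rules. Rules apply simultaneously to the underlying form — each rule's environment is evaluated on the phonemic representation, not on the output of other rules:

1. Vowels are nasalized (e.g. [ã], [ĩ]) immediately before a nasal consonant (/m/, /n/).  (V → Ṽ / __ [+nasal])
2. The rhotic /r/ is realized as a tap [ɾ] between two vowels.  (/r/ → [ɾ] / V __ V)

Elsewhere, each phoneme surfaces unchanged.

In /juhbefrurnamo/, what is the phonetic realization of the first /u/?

/u/ (between /j/ and /h/) is in the target of rule 1 but the environment (before a nasal consonant) is not met → [u].

[u]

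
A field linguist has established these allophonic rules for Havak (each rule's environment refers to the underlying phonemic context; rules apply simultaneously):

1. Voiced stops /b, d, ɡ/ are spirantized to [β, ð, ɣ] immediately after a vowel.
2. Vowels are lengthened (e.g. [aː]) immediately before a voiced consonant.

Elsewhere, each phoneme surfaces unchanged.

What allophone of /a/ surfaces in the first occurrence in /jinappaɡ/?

/a/ (between /n/ and /p/) fails the environment for rule 2, so it stays [a].

[a]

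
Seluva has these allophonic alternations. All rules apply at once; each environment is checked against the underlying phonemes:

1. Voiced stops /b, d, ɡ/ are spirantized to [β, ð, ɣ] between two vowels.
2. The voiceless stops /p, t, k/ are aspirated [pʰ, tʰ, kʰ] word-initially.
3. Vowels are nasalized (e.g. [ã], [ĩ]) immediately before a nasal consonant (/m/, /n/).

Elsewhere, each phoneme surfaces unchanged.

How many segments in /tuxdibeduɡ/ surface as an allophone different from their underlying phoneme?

3

Segments that undergo a rule: /t/ → [tʰ] (rule 2); /b/ → [β] (rule 1); /d/ → [ð] (rule 1).
All other segments surface unchanged.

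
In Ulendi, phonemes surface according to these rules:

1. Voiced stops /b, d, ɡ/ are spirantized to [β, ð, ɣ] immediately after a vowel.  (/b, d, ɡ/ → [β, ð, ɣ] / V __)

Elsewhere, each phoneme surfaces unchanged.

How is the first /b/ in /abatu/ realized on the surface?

[β]

/b/ (between /a/ and /a/): immediately after a vowel, so rule 1 applies → [β].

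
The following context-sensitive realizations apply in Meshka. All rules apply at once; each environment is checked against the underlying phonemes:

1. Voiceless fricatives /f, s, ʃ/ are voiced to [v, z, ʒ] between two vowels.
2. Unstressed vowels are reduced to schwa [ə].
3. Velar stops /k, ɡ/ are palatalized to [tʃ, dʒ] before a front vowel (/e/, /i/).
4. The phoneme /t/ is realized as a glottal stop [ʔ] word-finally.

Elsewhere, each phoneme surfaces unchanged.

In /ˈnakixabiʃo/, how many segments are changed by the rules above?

6

Segments that undergo a rule: /k/ → [tʃ] (rule 3); /i/ → [ə] (rule 2); /a/ → [ə] (rule 2); /i/ → [ə] (rule 2); /ʃ/ → [ʒ] (rule 1); /o/ → [ə] (rule 2).
All other segments surface unchanged.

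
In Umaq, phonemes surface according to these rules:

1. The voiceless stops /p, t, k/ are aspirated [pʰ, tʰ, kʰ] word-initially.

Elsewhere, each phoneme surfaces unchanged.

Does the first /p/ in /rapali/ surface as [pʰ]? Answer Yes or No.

No

/p/ (between /a/ and /a/): rule 1 targets it, but not word-initially → unchanged [p].
The actual realization is [p], not [pʰ].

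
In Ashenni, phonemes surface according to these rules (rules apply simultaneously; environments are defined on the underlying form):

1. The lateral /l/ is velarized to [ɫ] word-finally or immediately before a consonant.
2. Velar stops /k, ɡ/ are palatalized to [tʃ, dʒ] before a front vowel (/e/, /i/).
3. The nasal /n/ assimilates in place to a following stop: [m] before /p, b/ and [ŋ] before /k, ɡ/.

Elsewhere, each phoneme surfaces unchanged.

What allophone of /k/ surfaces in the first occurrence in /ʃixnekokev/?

/k/ (between /e/ and /o/) fails the environment for rule 2, so it stays [k].

[k]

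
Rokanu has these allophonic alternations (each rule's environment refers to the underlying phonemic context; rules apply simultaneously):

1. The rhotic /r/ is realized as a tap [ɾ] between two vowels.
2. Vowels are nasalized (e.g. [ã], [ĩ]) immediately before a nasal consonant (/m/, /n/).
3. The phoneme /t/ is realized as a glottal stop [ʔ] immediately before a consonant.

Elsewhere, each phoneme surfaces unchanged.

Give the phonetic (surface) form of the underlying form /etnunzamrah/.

[eʔnũnzãmrah]

/e/ — word-initial; rule 2 does not apply here → [e].
/t/ (between /e/ and /n/): immediately before a consonant, so rule 3 applies → [ʔ].
/n/ stays [n].
/u/ (between /n/ and /n/): before a nasal consonant, so rule 2 applies → [ũ].
/n/ stays [n].
/z/ stays [z].
/a/ meets the environment for rule 2 (before a nasal consonant) → [ã].
/m/ — not in any rule's target class → [m].
/r/ (between /m/ and /a/) fails the environment for rule 1, so it stays [r].
/a/ (between /r/ and /h/) is in the target of rule 2 but the environment (before a nasal consonant) is not met → [a].
/h/ (word-final): no rule targets it → [h].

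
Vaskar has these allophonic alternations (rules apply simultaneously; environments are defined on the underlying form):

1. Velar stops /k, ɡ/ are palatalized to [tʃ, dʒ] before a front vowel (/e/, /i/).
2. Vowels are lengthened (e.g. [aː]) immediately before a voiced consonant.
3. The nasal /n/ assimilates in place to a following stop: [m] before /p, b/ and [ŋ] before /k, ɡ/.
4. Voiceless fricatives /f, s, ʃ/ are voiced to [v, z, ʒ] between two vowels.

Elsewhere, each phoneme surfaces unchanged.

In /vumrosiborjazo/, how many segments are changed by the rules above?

Segments that undergo a rule: /u/ → [uː] (rule 2); /s/ → [z] (rule 4); /i/ → [iː] (rule 2); /o/ → [oː] (rule 2); /a/ → [aː] (rule 2).
All other segments surface unchanged.

5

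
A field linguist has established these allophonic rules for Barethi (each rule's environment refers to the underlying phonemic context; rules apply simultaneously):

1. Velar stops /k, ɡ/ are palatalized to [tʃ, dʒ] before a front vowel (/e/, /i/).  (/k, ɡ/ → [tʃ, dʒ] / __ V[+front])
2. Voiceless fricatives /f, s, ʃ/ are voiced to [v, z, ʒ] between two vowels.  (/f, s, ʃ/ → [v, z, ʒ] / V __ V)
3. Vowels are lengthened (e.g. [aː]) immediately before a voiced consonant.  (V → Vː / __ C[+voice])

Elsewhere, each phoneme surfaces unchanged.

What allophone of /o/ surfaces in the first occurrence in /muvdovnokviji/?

[oː]

Rule 3 applies to /o/ (between /d/ and /v/: before a voiced consonant) → [oː].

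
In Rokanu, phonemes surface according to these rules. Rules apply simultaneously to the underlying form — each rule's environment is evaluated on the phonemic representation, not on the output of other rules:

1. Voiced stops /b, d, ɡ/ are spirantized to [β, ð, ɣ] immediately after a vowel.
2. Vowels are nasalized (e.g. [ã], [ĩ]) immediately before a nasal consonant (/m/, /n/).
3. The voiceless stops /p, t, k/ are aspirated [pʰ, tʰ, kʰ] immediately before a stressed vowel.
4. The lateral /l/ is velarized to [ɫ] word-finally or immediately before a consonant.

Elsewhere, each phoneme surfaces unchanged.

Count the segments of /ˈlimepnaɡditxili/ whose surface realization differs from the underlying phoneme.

Segments that undergo a rule: /i/ → [ĩ] (rule 2); /ɡ/ → [ɣ] (rule 1).
All other segments surface unchanged.

2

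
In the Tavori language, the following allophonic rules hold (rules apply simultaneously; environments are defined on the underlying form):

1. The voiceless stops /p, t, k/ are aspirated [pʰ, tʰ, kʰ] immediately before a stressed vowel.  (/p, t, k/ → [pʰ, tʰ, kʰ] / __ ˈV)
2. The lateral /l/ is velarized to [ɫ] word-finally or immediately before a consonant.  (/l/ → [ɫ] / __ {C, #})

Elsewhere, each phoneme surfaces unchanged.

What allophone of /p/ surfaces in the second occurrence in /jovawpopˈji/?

/p/ — between /o/ and /j/; rule 1 does not apply here → [p].

[p]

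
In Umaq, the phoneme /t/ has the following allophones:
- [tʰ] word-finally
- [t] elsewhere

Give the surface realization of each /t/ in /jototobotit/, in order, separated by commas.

[t], [t], [t], [tʰ]

Occurrence 1 (position 3): no conditioning environment matches → elsewhere allophone [t].
Occurrence 2 (position 5): no conditioning environment matches → elsewhere allophone [t].
Occurrence 3 (position 9): no conditioning environment matches → elsewhere allophone [t].
Occurrence 4 (position 11): word-finally → [tʰ].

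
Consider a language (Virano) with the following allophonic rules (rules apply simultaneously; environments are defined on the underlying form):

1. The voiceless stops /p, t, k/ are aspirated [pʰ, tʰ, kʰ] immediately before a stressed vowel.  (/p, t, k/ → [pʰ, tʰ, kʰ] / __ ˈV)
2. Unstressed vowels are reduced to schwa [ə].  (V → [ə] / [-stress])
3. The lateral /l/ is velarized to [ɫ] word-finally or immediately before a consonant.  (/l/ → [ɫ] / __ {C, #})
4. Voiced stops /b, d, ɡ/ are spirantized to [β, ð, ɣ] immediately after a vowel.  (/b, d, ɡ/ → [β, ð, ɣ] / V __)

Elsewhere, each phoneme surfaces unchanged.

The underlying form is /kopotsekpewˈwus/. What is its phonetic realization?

[kəpətsəkpəwˈwus]

/k/ — word-initial; rule 1 does not apply here → [k].
Rule 2 applies to /o/ (between /k/ and /p/: in an unstressed syllable) → [ə].
/p/ — between /o/ and /o/; rule 1 does not apply here → [p].
/o/ meets the environment for rule 2 (in an unstressed syllable) → [ə].
/t/ (between /o/ and /s/): rule 1 targets it, but not immediately before a stressed vowel → unchanged [t].
/s/ (between /t/ and /e/) is unaffected → [s].
/e/ meets the environment for rule 2 (in an unstressed syllable) → [ə].
/k/ — between /e/ and /p/; rule 1 does not apply here → [k].
/p/ (between /k/ and /e/) fails the environment for rule 1, so it stays [p].
/e/ — between /p/ and /w/, in an unstressed syllable — surfaces as [ə] (rule 2).
/w/ — not in any rule's target class → [w].
/w/ (between /w/ and /u/): no rule targets it → [w].
/u/ (between /w/ and /s/): rule 2 targets it, but not in an unstressed syllable → unchanged [u].
/s/ (word-final) is unaffected → [s].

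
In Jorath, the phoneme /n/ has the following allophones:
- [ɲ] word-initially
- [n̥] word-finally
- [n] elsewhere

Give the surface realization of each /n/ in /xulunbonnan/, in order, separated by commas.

Occurrence 1 (position 5): no conditioning environment matches → elsewhere allophone [n].
Occurrence 2 (position 8): no conditioning environment matches → elsewhere allophone [n].
Occurrence 3 (position 9): no conditioning environment matches → elsewhere allophone [n].
Occurrence 4 (position 11): word-finally → [n̥].

[n], [n], [n], [n̥]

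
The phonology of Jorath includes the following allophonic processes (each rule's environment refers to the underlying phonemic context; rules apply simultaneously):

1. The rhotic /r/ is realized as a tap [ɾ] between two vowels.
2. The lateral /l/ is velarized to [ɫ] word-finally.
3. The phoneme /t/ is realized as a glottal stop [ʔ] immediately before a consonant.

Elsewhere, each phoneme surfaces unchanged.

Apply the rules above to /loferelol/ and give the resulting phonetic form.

[lofeɾeloɫ]

/l/ — word-initial; rule 2 does not apply here → [l].
/r/ (between /e/ and /e/) occurs between two vowels → [ɾ] by rule 1.
/l/ (between /e/ and /o/): rule 2 targets it, but not word-finally → unchanged [l].
/l/ (word-final): word-finally, so rule 2 applies → [ɫ].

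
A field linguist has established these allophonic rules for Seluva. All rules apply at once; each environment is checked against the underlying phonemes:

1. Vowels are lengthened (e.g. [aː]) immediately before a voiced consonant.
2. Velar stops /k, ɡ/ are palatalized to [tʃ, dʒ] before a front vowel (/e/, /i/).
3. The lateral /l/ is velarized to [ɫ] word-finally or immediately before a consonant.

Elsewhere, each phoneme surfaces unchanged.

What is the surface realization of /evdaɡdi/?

/e/ meets the environment for rule 1 (before a voiced consonant) → [eː].
Rule 1 applies to /a/ (between /d/ and /ɡ/: before a voiced consonant) → [aː].
/ɡ/ — between /a/ and /d/; rule 2 does not apply here → [ɡ].
/i/ (word-final) fails the environment for rule 1, so it stays [i].

[eːvdaːɡdi]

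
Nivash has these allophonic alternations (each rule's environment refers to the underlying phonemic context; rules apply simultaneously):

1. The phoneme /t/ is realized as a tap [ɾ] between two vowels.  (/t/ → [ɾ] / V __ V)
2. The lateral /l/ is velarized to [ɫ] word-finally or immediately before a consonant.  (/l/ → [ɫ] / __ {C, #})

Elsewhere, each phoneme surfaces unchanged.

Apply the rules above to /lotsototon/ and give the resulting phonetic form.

/l/ (word-initial) is in the target of rule 2 but the environment (word-finally or immediately before a consonant) is not met → [l].
/o/ (between /l/ and /t/) is unaffected → [o].
/t/ (between /o/ and /s/) is in the target of rule 1 but the environment (between two vowels) is not met → [t].
/s/ stays [s].
/o/ (between /s/ and /t/) is unaffected → [o].
/t/ (between /o/ and /o/): between two vowels, so rule 1 applies → [ɾ].
/o/ stays [o].
/t/ meets the environment for rule 1 (between two vowels) → [ɾ].
/o/ — not in any rule's target class → [o].
/n/ stays [n].

[lotsoɾoɾon]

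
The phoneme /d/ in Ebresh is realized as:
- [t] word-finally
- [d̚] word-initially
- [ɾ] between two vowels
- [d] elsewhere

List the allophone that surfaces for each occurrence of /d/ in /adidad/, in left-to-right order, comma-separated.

Occurrence 1 (position 2): between two vowels → [ɾ].
Occurrence 2 (position 4): between two vowels → [ɾ].
Occurrence 3 (position 6): word-finally → [t].

[ɾ], [ɾ], [t]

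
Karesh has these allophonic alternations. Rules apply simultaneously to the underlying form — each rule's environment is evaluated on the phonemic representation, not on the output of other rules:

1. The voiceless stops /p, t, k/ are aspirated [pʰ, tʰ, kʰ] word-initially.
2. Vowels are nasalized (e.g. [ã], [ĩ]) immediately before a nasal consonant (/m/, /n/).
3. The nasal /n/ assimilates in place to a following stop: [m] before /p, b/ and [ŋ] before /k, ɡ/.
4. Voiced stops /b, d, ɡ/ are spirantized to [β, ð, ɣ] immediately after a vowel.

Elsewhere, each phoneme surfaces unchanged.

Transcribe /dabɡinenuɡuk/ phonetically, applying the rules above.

/d/ (word-initial): rule 4 targets it, but not immediately after a vowel → unchanged [d].
/a/ — between /d/ and /b/; rule 2 does not apply here → [a].
Rule 4 applies to /b/ (between /a/ and /ɡ/: immediately after a vowel) → [β].
/ɡ/ (between /b/ and /i/) fails the environment for rule 4, so it stays [ɡ].
/i/ meets the environment for rule 2 (before a nasal consonant) → [ĩ].
/n/ (between /i/ and /e/): rule 3 targets it, but not before a labial or velar stop → unchanged [n].
/e/ meets the environment for rule 2 (before a nasal consonant) → [ẽ].
/n/ — between /e/ and /u/; rule 3 does not apply here → [n].
/u/ (between /n/ and /ɡ/) is in the target of rule 2 but the environment (before a nasal consonant) is not met → [u].
Rule 4 applies to /ɡ/ (between /u/ and /u/: immediately after a vowel) → [ɣ].
/u/ — between /ɡ/ and /k/; rule 2 does not apply here → [u].
/k/ (word-final): rule 1 targets it, but not word-initially → unchanged [k].

[daβɡĩnẽnuɣuk]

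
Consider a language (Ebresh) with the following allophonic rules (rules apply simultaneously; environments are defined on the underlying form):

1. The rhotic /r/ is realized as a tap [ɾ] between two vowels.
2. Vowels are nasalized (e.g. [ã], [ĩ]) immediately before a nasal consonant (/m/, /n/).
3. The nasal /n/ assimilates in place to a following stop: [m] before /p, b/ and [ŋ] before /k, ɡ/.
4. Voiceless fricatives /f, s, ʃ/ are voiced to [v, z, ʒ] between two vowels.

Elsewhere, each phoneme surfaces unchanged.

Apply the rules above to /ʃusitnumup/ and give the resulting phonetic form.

/ʃ/ — word-initial; rule 4 does not apply here → [ʃ].
/u/ (between /ʃ/ and /s/) fails the environment for rule 2, so it stays [u].
/s/ meets the environment for rule 4 (between two vowels) → [z].
/i/ (between /s/ and /t/) fails the environment for rule 2, so it stays [i].
/t/ — not in any rule's target class → [t].
/n/ (between /t/ and /u/): rule 3 targets it, but not before a labial or velar stop → unchanged [n].
/u/ (between /n/ and /m/): before a nasal consonant, so rule 2 applies → [ũ].
/m/ — not in any rule's target class → [m].
/u/ (between /m/ and /p/) fails the environment for rule 2, so it stays [u].
/p/ (word-final) is unaffected → [p].

[ʃuzitnũmup]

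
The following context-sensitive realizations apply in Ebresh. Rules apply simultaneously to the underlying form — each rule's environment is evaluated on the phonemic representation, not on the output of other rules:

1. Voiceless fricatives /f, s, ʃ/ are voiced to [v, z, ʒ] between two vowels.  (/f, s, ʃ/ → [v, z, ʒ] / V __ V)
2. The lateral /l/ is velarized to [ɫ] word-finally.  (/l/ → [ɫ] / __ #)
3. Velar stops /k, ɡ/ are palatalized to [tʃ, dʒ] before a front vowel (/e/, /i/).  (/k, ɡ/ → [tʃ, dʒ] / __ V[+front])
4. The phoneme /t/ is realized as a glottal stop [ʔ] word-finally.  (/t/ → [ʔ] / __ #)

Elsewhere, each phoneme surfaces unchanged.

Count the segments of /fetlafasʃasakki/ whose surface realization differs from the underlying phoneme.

Segments that undergo a rule: /f/ → [v] (rule 1); /s/ → [z] (rule 1); /k/ → [tʃ] (rule 3).
All other segments surface unchanged.

3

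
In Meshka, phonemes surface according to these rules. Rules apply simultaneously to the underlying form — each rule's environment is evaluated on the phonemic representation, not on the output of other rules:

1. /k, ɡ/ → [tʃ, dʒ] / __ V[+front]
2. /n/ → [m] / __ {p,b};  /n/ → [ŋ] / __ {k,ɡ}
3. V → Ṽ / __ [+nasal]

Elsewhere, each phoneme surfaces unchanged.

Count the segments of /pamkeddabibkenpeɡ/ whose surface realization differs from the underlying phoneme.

Segments that undergo a rule: /a/ → [ã] (rule 3); /k/ → [tʃ] (rule 1); /k/ → [tʃ] (rule 1); /e/ → [ẽ] (rule 3); /n/ → [m] (rule 2).
All other segments surface unchanged.

5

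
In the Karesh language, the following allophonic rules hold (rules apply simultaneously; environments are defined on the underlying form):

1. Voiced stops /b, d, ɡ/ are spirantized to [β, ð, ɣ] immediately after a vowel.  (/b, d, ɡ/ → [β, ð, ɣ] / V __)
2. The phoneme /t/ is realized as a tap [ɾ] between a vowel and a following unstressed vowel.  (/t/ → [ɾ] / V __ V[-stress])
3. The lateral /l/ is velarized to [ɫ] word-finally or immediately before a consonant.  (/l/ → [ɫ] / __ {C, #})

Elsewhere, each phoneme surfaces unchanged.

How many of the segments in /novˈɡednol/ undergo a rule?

2

Segments that undergo a rule: /d/ → [ð] (rule 1); /l/ → [ɫ] (rule 3).
All other segments surface unchanged.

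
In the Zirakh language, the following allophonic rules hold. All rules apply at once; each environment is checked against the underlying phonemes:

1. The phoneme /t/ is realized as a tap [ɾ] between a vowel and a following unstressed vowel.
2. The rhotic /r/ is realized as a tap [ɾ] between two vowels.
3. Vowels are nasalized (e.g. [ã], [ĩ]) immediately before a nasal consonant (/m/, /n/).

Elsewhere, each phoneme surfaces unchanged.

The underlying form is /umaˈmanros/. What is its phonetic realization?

Rule 3 applies to /u/ (word-initial: before a nasal consonant) → [ũ].
/a/ (between /m/ and /m/) occurs before a nasal consonant → [ã] by rule 3.
Rule 3 applies to /a/ (between /m/ and /n/: before a nasal consonant) → [ã].
/r/ — between /n/ and /o/; rule 2 does not apply here → [r].
/o/ (between /r/ and /s/): rule 3 targets it, but not before a nasal consonant → unchanged [o].

[ũmãˈmãnros]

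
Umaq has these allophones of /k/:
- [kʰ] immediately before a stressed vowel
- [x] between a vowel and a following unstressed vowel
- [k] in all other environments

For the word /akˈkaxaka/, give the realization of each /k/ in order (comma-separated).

[k], [kʰ], [x]

Occurrence 1 (position 2): no conditioning environment matches → elsewhere allophone [k].
Occurrence 2 (position 3): immediately before a stressed vowel → [kʰ].
Occurrence 3 (position 7): between a vowel and a following unstressed vowel → [x].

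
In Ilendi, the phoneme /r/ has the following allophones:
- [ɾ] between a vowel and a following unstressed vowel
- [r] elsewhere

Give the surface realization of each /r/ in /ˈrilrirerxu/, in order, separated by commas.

[r], [r], [ɾ], [r]

Occurrence 1 (position 1): no conditioning environment matches → elsewhere allophone [r].
Occurrence 2 (position 4): no conditioning environment matches → elsewhere allophone [r].
Occurrence 3 (position 6): between a vowel and a following unstressed vowel → [ɾ].
Occurrence 4 (position 8): no conditioning environment matches → elsewhere allophone [r].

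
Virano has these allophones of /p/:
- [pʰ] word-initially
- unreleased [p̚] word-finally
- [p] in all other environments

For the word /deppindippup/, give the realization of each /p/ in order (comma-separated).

Occurrence 1 (position 3): no conditioning environment matches → elsewhere allophone [p].
Occurrence 2 (position 4): no conditioning environment matches → elsewhere allophone [p].
Occurrence 3 (position 9): no conditioning environment matches → elsewhere allophone [p].
Occurrence 4 (position 10): no conditioning environment matches → elsewhere allophone [p].
Occurrence 5 (position 12): word-finally → [p̚].

[p], [p], [p], [p], [p̚]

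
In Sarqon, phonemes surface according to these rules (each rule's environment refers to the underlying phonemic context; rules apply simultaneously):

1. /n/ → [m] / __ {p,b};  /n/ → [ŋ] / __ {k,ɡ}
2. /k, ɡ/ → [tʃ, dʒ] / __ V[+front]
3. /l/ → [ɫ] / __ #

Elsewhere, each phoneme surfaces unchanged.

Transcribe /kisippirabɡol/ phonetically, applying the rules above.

Rule 2 applies to /k/ (word-initial: before a front vowel) → [tʃ].
/ɡ/ — between /b/ and /o/; rule 2 does not apply here → [ɡ].
Rule 3 applies to /l/ (word-final: word-finally) → [ɫ].

[tʃisippirabɡoɫ]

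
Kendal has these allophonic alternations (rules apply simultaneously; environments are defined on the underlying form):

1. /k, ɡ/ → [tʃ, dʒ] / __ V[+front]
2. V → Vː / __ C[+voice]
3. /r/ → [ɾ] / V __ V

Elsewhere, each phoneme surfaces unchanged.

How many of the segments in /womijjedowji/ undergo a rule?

Segments that undergo a rule: /o/ → [oː] (rule 2); /i/ → [iː] (rule 2); /e/ → [eː] (rule 2); /o/ → [oː] (rule 2).
All other segments surface unchanged.

4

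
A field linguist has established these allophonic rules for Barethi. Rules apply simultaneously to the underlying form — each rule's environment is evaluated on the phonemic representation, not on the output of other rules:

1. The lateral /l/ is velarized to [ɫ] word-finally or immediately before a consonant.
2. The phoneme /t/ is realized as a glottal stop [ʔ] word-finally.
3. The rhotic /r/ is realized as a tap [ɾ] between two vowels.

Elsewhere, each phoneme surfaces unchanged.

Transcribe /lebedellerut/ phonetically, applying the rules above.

[lebedeɫleɾuʔ]

/l/ (word-initial): rule 1 targets it, but not word-finally or immediately before a consonant → unchanged [l].
/e/ (between /l/ and /b/): no rule targets it → [e].
/b/ (between /e/ and /e/) is unaffected → [b].
/e/ (between /b/ and /d/): no rule targets it → [e].
/d/ stays [d].
/e/ (between /d/ and /l/) is unaffected → [e].
/l/ meets the environment for rule 1 (word-finally or immediately before a consonant) → [ɫ].
/l/ — between /l/ and /e/; rule 1 does not apply here → [l].
/e/ stays [e].
Rule 3 applies to /r/ (between /e/ and /u/: between two vowels) → [ɾ].
/u/ — not in any rule's target class → [u].
/t/ — word-final, word-finally — surfaces as [ʔ] (rule 2).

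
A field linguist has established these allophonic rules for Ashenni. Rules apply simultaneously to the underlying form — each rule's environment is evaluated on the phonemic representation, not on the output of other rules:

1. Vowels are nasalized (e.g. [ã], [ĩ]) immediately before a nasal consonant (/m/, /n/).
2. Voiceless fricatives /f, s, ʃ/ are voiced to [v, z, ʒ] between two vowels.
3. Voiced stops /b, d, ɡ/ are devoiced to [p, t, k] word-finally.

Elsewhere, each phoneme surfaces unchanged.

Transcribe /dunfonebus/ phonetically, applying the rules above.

/d/ (word-initial) is in the target of rule 3 but the environment (word-finally) is not met → [d].
/u/ (between /d/ and /n/) occurs before a nasal consonant → [ũ] by rule 1.
/n/ — not in any rule's target class → [n].
/f/ — between /n/ and /o/; rule 2 does not apply here → [f].
/o/ (between /f/ and /n/): before a nasal consonant, so rule 1 applies → [õ].
/n/ stays [n].
/e/ (between /n/ and /b/) fails the environment for rule 1, so it stays [e].
/b/ — between /e/ and /u/; rule 3 does not apply here → [b].
/u/ — between /b/ and /s/; rule 1 does not apply here → [u].
/s/ — word-final; rule 2 does not apply here → [s].

[dũnfõnebus]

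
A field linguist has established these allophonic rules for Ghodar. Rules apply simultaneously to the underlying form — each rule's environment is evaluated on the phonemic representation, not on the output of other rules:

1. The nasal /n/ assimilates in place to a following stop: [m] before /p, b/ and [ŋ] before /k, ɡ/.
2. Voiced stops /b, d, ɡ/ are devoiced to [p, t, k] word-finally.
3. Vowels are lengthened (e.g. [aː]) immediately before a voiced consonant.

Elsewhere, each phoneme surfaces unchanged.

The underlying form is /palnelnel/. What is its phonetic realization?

[paːlneːlneːl]

/p/ — not in any rule's target class → [p].
/a/ — between /p/ and /l/, before a voiced consonant — surfaces as [aː] (rule 3).
/l/ (between /a/ and /n/): no rule targets it → [l].
/n/ — between /l/ and /e/; rule 1 does not apply here → [n].
/e/ meets the environment for rule 3 (before a voiced consonant) → [eː].
/l/ stays [l].
/n/ (between /l/ and /e/): rule 1 targets it, but not before a labial or velar stop → unchanged [n].
Rule 3 applies to /e/ (between /n/ and /l/: before a voiced consonant) → [eː].
/l/ — not in any rule's target class → [l].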